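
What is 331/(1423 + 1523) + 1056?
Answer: 3111307/2946 ≈ 1056.1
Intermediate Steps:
331/(1423 + 1523) + 1056 = 331/2946 + 1056 = 3111307/2946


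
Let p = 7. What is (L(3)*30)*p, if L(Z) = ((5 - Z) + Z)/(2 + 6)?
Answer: 525/4 ≈ 131.25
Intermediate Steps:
L(Z) = 5/8
(L(3)*30)*p = ((5/8)*30)*7 = (75/4)*7 = 525/4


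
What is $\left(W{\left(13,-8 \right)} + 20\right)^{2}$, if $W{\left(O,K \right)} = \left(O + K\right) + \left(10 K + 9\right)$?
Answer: $2116$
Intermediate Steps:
$W{\left(O,K \right)} = 9 + O + 11 K$ ($W{\left(O,K \right)} = \left(K + O\right) + \left(9 + 10 K\right) = 9 + O + 11 K$)
$\left(W{\left(13,-8 \right)} + 20\right)^{2} = \left(\left(9 + 13 + 11 \left(-8\right)\right) + 20\right)^{2} = \left(\left(9 + 13 - 88\right) + 20\right)^{2} = \left(-66 + 20\right)^{2} = \left(-46\right)^{2} = 2116$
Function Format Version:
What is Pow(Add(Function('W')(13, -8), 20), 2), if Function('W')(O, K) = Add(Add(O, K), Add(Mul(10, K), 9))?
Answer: 2116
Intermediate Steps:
Function('W')(O, K) = Add(9, O, Mul(11, K)) (Function('W')(O, K) = Add(Add(K, O), Add(9, Mul(10, K))) = Add(9, O, Mul(11, K)))
Pow(Add(Function('W')(13, -8), 20), 2) = Pow(Add(Add(9, 13, Mul(11, -8)), 20), 2) = Pow(Add(Add(9, 13, -88), 20), 2) = Pow(Add(-66, 20), 2) = Pow(-46, 2) = 2116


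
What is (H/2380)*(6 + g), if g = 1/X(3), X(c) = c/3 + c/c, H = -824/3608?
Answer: -1339/2146760 ≈ -0.00062373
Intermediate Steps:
H = -103/451 (H = -824*1/3608 = -103/451 ≈ -0.22838)
X(c) = 1 + c/3 (X(c) = c*(1/3) + 1 = c/3 + 1 = 1 + c/3)
g = 1/2 (g = 1/(1 + (1/3)*3) = 1/(1 + 1) = 1/2 ≈ 0.50000)
(H/2380)*(6 + g) = (-103/451/2380)*(6 + 1/2) = -103/451*1/2380*(13/2) = -103/1073380*13/2 = -1339/2146760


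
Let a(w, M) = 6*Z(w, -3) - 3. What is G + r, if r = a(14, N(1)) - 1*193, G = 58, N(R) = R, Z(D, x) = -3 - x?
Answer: -138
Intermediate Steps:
a(w, M) = -3 (a(w, M) = 6*(-3 - 1*(-3)) - 3 = 6*(-3 + 3) - 3 = 6*0 - 3 = 0 - 3 = -3)
r = -196 (r = -3 - 1*193 = -3 - 193 = -196)
G + r = 58 - 196 = -138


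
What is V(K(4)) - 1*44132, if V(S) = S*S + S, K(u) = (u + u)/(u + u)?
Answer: -44130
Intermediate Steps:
K(u) = 1 (K(u) = (2*u)/((2*u)) = (2*u)*(1/(2*u)) = 1)
V(S) = S + S**2 (V(S) = S**2 + S = S + S**2)
V(K(4)) - 1*44132 = 1*(1 + 1) - 1*44132 = 1*2 - 44132 = 2 - 44132 = -44130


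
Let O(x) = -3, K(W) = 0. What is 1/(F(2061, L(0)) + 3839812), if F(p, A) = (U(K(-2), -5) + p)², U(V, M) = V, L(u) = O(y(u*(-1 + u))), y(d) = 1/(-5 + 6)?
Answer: 1/8087533 ≈ 1.2365e-7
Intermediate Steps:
y(d) = 1 (y(d) = 1/1 = 1)
L(u) = -3
F(p, A) = p² (F(p, A) = (0 + p)² = p²)
1/(F(2061, L(0)) + 3839812) = 1/(2061² + 3839812) = 1/(4247721 + 3839812) = 1/8087533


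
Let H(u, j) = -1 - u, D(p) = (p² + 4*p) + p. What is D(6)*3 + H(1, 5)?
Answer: 196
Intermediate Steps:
D(p) = p² + 5*p
D(6)*3 + H(1, 5) = (6*(5 + 6))*3 + (-1 - 1*1) = (6*11)*3 + (-1 - 1) = 66*3 - 2 = 198 - 2 = 196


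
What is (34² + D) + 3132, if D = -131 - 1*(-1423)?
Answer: 5580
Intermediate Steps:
D = 1292 (D = -131 + 1423 = 1292)
(34² + D) + 3132 = (34² + 1292) + 3132 = (1156 + 1292) + 3132 = 2448 + 3132 = 5580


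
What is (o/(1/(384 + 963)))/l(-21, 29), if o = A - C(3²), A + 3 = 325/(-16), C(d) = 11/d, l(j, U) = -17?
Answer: 1586317/816 ≈ 1944.0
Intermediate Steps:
A = -373/16 (A = -3 + 325/(-16) = -3 + 325*(-1/16) = -3 - 325/16 = -373/16 ≈ -23.313)
o = -3533/144 (o = -373/16 - 11/(3²) = -373/16 - 11/9 = -3533/144 ≈ -24.535)
(o/(1/(384 + 963)))/l(-21, 29) = -3533/(144*(1/(384 + 963)))/(-17) = -3533/(144*(1/1347))*(-1/17) = -3533/(144*1/1347)*(-1/17) = -3533/144*1347*(-1/17) = -1586317/48*(-1/17) = 1586317/816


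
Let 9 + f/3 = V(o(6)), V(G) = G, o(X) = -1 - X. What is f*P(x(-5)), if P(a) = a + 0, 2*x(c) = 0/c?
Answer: 0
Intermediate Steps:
x(c) = 0 (x(c) = (0/c)/2 = (½)*0 = 0)
f = -48 (f = -27 + 3*(-1 - 1*6) = -27 + 3*(-1 - 6) = -27 + 3*(-7) = -27 - 21 = -48)
P(a) = a
f*P(x(-5)) = -48*0 = 0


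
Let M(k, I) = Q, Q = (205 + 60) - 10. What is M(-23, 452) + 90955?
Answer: 91210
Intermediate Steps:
Q = 255 (Q = 265 - 10 = 255)
M(k, I) = 255
M(-23, 452) + 90955 = 255 + 90955 = 91210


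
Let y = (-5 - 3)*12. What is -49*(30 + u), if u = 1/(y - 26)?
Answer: -179291/122 ≈ -1469.6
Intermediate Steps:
y = -96 (y = -8*12 = -96)
u = -1/122 (u = 1/(-96 - 26) = 1/(-122) = -1/122 ≈ -0.0081967)
-49*(30 + u) = -49*(30 - 1/122) = -49*3659/122 = -179291/122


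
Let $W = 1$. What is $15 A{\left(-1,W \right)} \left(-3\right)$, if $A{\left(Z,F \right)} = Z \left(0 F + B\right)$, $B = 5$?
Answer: $225$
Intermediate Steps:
$A{\left(Z,F \right)} = 5 Z$ ($A{\left(Z,F \right)} = Z \left(0 F + 5\right) = Z \left(0 + 5\right) = Z 5 = 5 Z$)
$15 A{\left(-1,W \right)} \left(-3\right) = 15 \cdot 5 \left(-1\right) \left(-3\right) = 15 \left(-5\right) \left(-3\right) = \left(-75\right) \left(-3\right) = 225$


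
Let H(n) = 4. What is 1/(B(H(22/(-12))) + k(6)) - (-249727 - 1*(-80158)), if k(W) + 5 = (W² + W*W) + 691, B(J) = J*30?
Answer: 148881583/878 ≈ 1.6957e+5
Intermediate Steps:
B(J) = 30*J
k(W) = 686 + 2*W² (k(W) = -5 + ((W² + W*W) + 691) = -5 + ((W² + W²) + 691) = -5 + (2*W² + 691) = -5 + (691 + 2*W²) = 686 + 2*W²)
1/(B(H(22/(-12))) + k(6)) - (-249727 - 1*(-80158)) = 1/(30*4 + (686 + 2*6²)) - (-249727 - 1*(-80158)) = 1/(120 + (686 + 2*36)) - (-249727 + 80158) = 1/(120 + (686 + 72)) - 1*(-169569) = 1/(120 + 758) + 169569 = 1/878 + 169569 = 148881583/878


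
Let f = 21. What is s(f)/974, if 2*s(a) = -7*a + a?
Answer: -63/974 ≈ -0.064682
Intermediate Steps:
s(a) = -3*a (s(a) = (-7*a + a)/2 = (-6*a)/2 = -3*a)
s(f)/974 = -3*21/974 = -63*1/974 = -63/974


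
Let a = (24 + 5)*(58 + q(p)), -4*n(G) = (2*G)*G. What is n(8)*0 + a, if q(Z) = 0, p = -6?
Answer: 1682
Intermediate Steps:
n(G) = -G**2/2 (n(G) = -2*G*G/4 = -G**2/2)
a = 1682 (a = (24 + 5)*(58 + 0) = 29*58 = 1682)
n(8)*0 + a = -1/2*8**2*0 + 1682 = -1/2*64*0 + 1682 = -32*0 + 1682 = 0 + 1682 = 1682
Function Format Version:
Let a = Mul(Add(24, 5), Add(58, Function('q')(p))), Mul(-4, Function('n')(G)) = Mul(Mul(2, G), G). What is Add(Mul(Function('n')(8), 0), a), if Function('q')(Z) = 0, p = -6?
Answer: 1682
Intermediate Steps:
Function('n')(G) = Mul(Rational(-1, 2), Pow(G, 2)) (Function('n')(G) = Mul(Rational(-1, 4), Mul(Mul(2, G), G)) = Mul(Rational(-1, 4), Mul(2, Pow(G, 2))) = Mul(Rational(-1, 2), Pow(G, 2)))
a = 1682 (a = Mul(Add(24, 5), Add(58, 0)) = Mul(29, 58) = 1682)
Add(Mul(Function('n')(8), 0), a) = Add(Mul(Mul(Rational(-1, 2), Pow(8, 2)), 0), 1682) = Add(Mul(Mul(Rational(-1, 2), 64), 0), 1682) = Add(Mul(-32, 0), 1682) = Add(0, 1682) = 1682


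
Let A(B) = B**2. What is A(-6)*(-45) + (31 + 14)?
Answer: -1575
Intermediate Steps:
A(-6)*(-45) + (31 + 14) = (-6)**2*(-45) + (31 + 14) = 36*(-45) + 45 = -1620 + 45 = -1575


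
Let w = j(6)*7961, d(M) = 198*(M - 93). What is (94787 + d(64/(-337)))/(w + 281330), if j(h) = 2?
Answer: 25725029/100173924 ≈ 0.25680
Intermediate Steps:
d(M) = -18414 + 198*M (d(M) = 198*(-93 + M) = -18414 + 198*M)
w = 15922 (w = 2*7961 = 15922)
(94787 + d(64/(-337)))/(w + 281330) = (94787 + (-18414 + 198*(64/(-337))))/(15922 + 281330) = (94787 + (-18414 + 198*(64*(-1/337))))/297252 = (94787 + (-18414 + 198*(-64/337)))*(1/297252) = (94787 + (-18414 - 12672/337))*(1/297252) = (94787 - 6218190/337)*(1/297252) = (25725029/337)*(1/297252) = 25725029/100173924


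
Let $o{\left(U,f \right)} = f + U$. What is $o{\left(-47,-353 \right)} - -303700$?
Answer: $303300$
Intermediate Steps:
$o{\left(U,f \right)} = U + f$
$o{\left(-47,-353 \right)} - -303700 = \left(-47 - 353\right) - -303700 = -400 + 303700 = 303300$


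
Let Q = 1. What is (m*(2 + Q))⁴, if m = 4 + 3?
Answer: 194481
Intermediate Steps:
m = 7
(m*(2 + Q))⁴ = (7*(2 + 1))⁴ = (7*3)⁴ = 21⁴ = 194481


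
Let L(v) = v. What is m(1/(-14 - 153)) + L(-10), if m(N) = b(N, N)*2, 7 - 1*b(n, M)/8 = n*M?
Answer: 2844662/27889 ≈ 102.00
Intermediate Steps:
b(n, M) = 56 - 8*M*n (b(n, M) = 56 - 8*n*M = 56 - 8*M*n)
m(N) = 112 - 16*N² (m(N) = (56 - 8*N*N)*2 = (56 - 8*N²)*2 = 112 - 16*N²)
m(1/(-14 - 153)) + L(-10) = (112 - 16/(-14 - 153)²) - 10 = (112 - 16*(1/(-167))²) - 10 = (112 - 16*(-1/167)²) - 10 = (112 - 16*1/27889) - 10 = (112 - 16/27889) - 10 = 3123552/27889 - 10 = 2844662/27889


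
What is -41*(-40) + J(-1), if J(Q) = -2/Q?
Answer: 1642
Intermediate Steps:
-41*(-40) + J(-1) = -41*(-40) - 2/(-1) = 1640 - 2*(-1) = 1640 + 2 = 1642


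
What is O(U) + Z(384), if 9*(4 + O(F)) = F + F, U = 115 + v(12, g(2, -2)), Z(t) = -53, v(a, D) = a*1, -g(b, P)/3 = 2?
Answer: -259/9 ≈ -28.778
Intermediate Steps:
g(b, P) = -6 (g(b, P) = -3*2 = -6)
v(a, D) = a
U = 127 (U = 115 + 12 = 127)
O(F) = -4 + 2*F/9 (O(F) = -4 + (F + F)/9 = -4 + (2*F)/9 = -4 + 2*F/9)
O(U) + Z(384) = (-4 + (2/9)*127) - 53 = (-4 + 254/9) - 53 = 218/9 - 53 = -259/9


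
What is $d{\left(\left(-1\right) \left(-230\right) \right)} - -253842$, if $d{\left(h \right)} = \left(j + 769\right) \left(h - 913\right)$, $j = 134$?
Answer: $-362907$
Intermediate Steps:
$d{\left(h \right)} = -824439 + 903 h$ ($d{\left(h \right)} = \left(134 + 769\right) \left(h - 913\right) = 903 \left(-913 + h\right) = -824439 + 903 h$)
$d{\left(\left(-1\right) \left(-230\right) \right)} - -253842 = \left(-824439 + 903 \left(\left(-1\right) \left(-230\right)\right)\right) - -253842 = \left(-824439 + 903 \cdot 230\right) + 253842 = \left(-824439 + 207690\right) + 253842 = -616749 + 253842 = -362907$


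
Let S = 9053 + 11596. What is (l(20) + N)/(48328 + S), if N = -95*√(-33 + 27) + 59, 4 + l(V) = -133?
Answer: -78/68977 - 95*I*√6/68977 ≈ -0.0011308 - 0.0033736*I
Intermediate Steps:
l(V) = -137 (l(V) = -4 - 133 = -137)
S = 20649
N = 59 - 95*I*√6 (N = -95*I*√6 + 59 = 59 - 95*I*√6 ≈ 59.0 - 232.7*I)
(l(20) + N)/(48328 + S) = (-137 + (59 - 95*I*√6))/(48328 + 20649) = (-78 - 95*I*√6)/68977 = (-78 - 95*I*√6)*(1/68977) = -78/68977 - 95*I*√6/68977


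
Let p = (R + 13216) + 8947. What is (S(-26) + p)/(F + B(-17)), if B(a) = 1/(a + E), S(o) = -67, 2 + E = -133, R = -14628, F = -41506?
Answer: -1135136/6308913 ≈ -0.17993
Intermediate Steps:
E = -135 (E = -2 - 133 = -135)
p = 7535 (p = (-14628 + 13216) + 8947 = -1412 + 8947 = 7535)
B(a) = 1/(-135 + a) (B(a) = 1/(a - 135) = 1/(-135 + a))
(S(-26) + p)/(F + B(-17)) = (-67 + 7535)/(-41506 + 1/(-135 - 17)) = 7468/(-41506 + 1/(-152)) = 7468/(-41506 - 1/152) = 7468/(-6308913/152) = 7468*(-152/6308913) = -1135136/6308913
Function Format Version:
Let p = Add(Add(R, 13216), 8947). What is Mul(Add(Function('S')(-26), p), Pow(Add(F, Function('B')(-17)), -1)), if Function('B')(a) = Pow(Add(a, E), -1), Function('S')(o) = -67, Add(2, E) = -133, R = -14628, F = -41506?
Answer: Rational(-1135136, 6308913) ≈ -0.17993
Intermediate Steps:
E = -135 (E = Add(-2, -133) = -135)
p = 7535 (p = Add(Add(-14628, 13216), 8947) = Add(-1412, 8947) = 7535)
Function('B')(a) = Pow(Add(-135, a), -1) (Function('B')(a) = Pow(Add(a, -135), -1) = Pow(Add(-135, a), -1))
Mul(Add(Function('S')(-26), p), Pow(Add(F, Function('B')(-17)), -1)) = Mul(Add(-67, 7535), Pow(Add(-41506, Pow(Add(-135, -17), -1)), -1)) = Mul(7468, Pow(Add(-41506, Pow(-152, -1)), -1)) = Mul(7468, Pow(Add(-41506, Rational(-1, 152)), -1)) = Mul(7468, Pow(Rational(-6308913, 152), -1)) = Mul(7468, Rational(-152, 6308913)) = Rational(-1135136, 6308913)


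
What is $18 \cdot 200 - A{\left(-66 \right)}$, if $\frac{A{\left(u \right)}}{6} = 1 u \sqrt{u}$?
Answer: $3600 + 396 i \sqrt{66} \approx 3600.0 + 3217.1 i$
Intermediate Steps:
$A{\left(u \right)} = 6 u^{\frac{3}{2}}$ ($A{\left(u \right)} = 6 \cdot 1 u \sqrt{u} = 6 u \sqrt{u} = 6 u^{\frac{3}{2}}$)
$18 \cdot 200 - A{\left(-66 \right)} = 18 \cdot 200 - 6 \left(-66\right)^{\frac{3}{2}} = 3600 - 6 \left(- 66 i \sqrt{66}\right) = 3600 - - 396 i \sqrt{66} = 3600 + 396 i \sqrt{66}$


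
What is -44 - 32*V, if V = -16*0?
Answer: -44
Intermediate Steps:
V = 0
-44 - 32*V = -44 - 32*0 = -44 + 0 = -44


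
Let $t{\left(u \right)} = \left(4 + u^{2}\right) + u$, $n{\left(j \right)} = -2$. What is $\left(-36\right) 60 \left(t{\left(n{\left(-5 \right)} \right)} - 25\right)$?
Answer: $41040$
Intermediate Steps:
$t{\left(u \right)} = 4 + u + u^{2}$
$\left(-36\right) 60 \left(t{\left(n{\left(-5 \right)} \right)} - 25\right) = \left(-36\right) 60 \left(\left(4 - 2 + \left(-2\right)^{2}\right) - 25\right) = - 2160 \left(\left(4 - 2 + 4\right) - 25\right) = - 2160 \left(6 - 25\right) = \left(-2160\right) \left(-19\right) = 41040$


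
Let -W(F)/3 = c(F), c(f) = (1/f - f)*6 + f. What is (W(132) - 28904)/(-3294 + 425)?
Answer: 592331/63118 ≈ 9.3845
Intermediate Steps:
c(f) = -5*f + 6/f (c(f) = (-6*f + 6/f) + f = -5*f + 6/f)
W(F) = -18/F + 15*F (W(F) = -3*(-5*F + 6/F) = -18/F + 15*F)
(W(132) - 28904)/(-3294 + 425) = ((-18/132 + 15*132) - 28904)/(-3294 + 425) = ((-18*1/132 + 1980) - 28904)/(-2869) = ((-3/22 + 1980) - 28904)*(-1/2869) = (43557/22 - 28904)*(-1/2869) = -592331/22*(-1/2869) = 592331/63118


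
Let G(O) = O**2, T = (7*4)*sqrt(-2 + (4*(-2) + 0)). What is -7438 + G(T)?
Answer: -15278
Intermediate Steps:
T = 28*I*sqrt(10) (T = 28*sqrt(-2 + (-8 + 0)) = 28*sqrt(-2 - 8) = 28*sqrt(-10) = 28*(I*sqrt(10)) = 28*I*sqrt(10) ≈ 88.544*I)
-7438 + G(T) = -7438 + (28*I*sqrt(10))**2 = -7438 - 7840 = -15278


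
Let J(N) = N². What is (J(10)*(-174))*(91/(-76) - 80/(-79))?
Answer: 4824150/1501 ≈ 3214.0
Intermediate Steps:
(J(10)*(-174))*(91/(-76) - 80/(-79)) = (10²*(-174))*(91/(-76) - 80/(-79)) = (100*(-174))*(91*(-1/76) - 80*(-1/79)) = -17400*(-91/76 + 80/79) = -17400*(-1109/6004) = 4824150/1501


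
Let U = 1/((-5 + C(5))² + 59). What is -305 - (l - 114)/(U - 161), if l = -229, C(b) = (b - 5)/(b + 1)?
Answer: -4153327/13523 ≈ -307.13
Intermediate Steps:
C(b) = (-5 + b)/(1 + b)
U = 1/84 (U = 1/((-5 + (-5 + 5)/(1 + 5))² + 59) = 1/((-5 + 0/6)² + 59) = 1/((-5 + (⅙)*0)² + 59) = 1/((-5 + 0)² + 59) = 1/((-5)² + 59) = 1/(25 + 59) = 1/84 ≈ 0.011905)
-305 - (l - 114)/(U - 161) = -305 - (-229 - 114)/(1/84 - 161) = -305 - (-343)/(-13523/84) = -305 - (-343)*(-84)/13523 = -305 - 1*28812/13523 = -305 - 28812/13523 = -4153327/13523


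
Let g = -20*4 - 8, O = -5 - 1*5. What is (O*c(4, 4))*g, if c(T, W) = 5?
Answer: 4400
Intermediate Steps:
O = -10 (O = -5 - 5 = -10)
g = -88 (g = -80 - 8 = -88)
(O*c(4, 4))*g = -10*5*(-88) = -50*(-88) = 4400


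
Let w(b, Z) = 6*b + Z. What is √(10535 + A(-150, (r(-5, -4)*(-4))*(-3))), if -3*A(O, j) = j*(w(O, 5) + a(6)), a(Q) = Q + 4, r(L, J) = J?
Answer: 5*I*√145 ≈ 60.208*I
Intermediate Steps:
a(Q) = 4 + Q
w(b, Z) = Z + 6*b
A(O, j) = -j*(15 + 6*O)/3 (A(O, j) = -j*((5 + 6*O) + (4 + 6))/3 = -j*((5 + 6*O) + 10)/3 = -j*(15 + 6*O)/3)
√(10535 + A(-150, (r(-5, -4)*(-4))*(-3))) = √(10535 - -4*(-4)*(-3)*(5 + 2*(-150))) = √(10535 - 16*(-3)*(5 - 300)) = √(10535 - 1*(-48)*(-295)) = √(10535 - 14160) = √(-3625) = 5*I*√145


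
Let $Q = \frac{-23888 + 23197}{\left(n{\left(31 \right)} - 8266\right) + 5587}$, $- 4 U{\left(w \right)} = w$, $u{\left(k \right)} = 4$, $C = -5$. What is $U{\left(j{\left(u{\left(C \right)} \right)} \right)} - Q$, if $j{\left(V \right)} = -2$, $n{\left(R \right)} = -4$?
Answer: $\frac{1301}{5366} \approx 0.24245$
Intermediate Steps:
$U{\left(w \right)} = - \frac{w}{4}$
$Q = \frac{691}{2683}$ ($Q = \frac{-23888 + 23197}{\left(-4 - 8266\right) + 5587} = - \frac{691}{\left(-4 - 8266\right) + 5587} = - \frac{691}{-8270 + 5587} = - \frac{691}{-2683} = \left(-691\right) \left(- \frac{1}{2683}\right) = \frac{691}{2683} \approx 0.25755$)
$U{\left(j{\left(u{\left(C \right)} \right)} \right)} - Q = \left(- \frac{1}{4}\right) \left(-2\right) - \frac{691}{2683} = \frac{1}{2} - \frac{691}{2683} = \frac{1301}{5366}$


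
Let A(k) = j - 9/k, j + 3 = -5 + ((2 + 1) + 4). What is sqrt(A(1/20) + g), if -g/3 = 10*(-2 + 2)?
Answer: I*sqrt(181) ≈ 13.454*I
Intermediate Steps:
j = -1 (j = -3 + (-5 + ((2 + 1) + 4)) = -3 + (-5 + (3 + 4)) = -3 + (-5 + 7) = -3 + 2 = -1)
A(k) = -1 - 9/k
g = 0 (g = -30*(-2 + 2) = -30*0 = -3*0 = 0)
sqrt(A(1/20) + g) = sqrt((-9 - 1/20)/(1/20) + 0) = sqrt((-9 - 1*1/20)/(1/20) + 0) = sqrt(20*(-9 - 1/20) + 0) = sqrt(20*(-181/20) + 0) = sqrt(-181 + 0) = sqrt(-181) = I*sqrt(181)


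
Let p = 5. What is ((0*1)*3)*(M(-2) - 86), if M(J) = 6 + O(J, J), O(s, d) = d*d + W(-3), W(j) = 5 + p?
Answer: 0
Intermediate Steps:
W(j) = 10 (W(j) = 5 + 5 = 10)
O(s, d) = 10 + d² (O(s, d) = d*d + 10 = d² + 10 = 10 + d²)
M(J) = 16 + J² (M(J) = 6 + (10 + J²) = 16 + J²)
((0*1)*3)*(M(-2) - 86) = ((0*1)*3)*((16 + (-2)²) - 86) = (0*3)*((16 + 4) - 86) = 0*(20 - 86) = 0*(-66) = 0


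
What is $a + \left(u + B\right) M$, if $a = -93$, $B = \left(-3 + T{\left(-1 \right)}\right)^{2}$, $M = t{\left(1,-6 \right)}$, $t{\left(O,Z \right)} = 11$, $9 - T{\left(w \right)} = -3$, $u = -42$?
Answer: $336$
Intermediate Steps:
$T{\left(w \right)} = 12$ ($T{\left(w \right)} = 9 - -3 = 9 + 3 = 12$)
$M = 11$
$B = 81$ ($B = \left(-3 + 12\right)^{2} = 9^{2} = 81$)
$a + \left(u + B\right) M = -93 + \left(-42 + 81\right) 11 = -93 + 39 \cdot 11 = -93 + 429 = 336$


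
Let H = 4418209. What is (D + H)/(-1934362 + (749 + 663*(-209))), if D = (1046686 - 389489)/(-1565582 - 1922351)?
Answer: -770520815740/361381250197 ≈ -2.1322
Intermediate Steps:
D = -657197/3487933 (D = 657197/(-3487933) = 657197*(-1/3487933) = -657197/3487933 ≈ -0.18842)
(D + H)/(-1934362 + (749 + 663*(-209))) = (-657197/3487933 + 4418209)/(-1934362 + (749 + 663*(-209))) = 15410416314800/(3487933*(-1934362 + (749 - 138567))) = 15410416314800/(3487933*(-1934362 - 137818)) = (15410416314800/3487933)/(-2072180) = (15410416314800/3487933)*(-1/2072180) = -770520815740/361381250197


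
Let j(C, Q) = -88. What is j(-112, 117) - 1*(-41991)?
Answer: 41903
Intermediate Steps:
j(-112, 117) - 1*(-41991) = -88 - 1*(-41991) = -88 + 41991 = 41903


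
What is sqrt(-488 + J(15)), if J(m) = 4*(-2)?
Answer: 4*I*sqrt(31) ≈ 22.271*I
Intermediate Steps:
J(m) = -8
sqrt(-488 + J(15)) = sqrt(-488 - 8) = sqrt(-496) = 4*I*sqrt(31)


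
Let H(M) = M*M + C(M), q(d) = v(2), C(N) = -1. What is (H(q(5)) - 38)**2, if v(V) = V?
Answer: 1225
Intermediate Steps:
q(d) = 2
H(M) = -1 + M**2 (H(M) = M*M - 1 = M**2 - 1 = -1 + M**2)
(H(q(5)) - 38)**2 = ((-1 + 2**2) - 38)**2 = ((-1 + 4) - 38)**2 = (3 - 38)**2 = (-35)**2 = 1225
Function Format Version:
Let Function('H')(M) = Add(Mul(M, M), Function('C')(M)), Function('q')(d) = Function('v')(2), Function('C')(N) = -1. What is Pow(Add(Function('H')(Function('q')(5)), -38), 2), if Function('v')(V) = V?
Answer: 1225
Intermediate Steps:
Function('q')(d) = 2
Function('H')(M) = Add(-1, Pow(M, 2)) (Function('H')(M) = Add(Mul(M, M), -1) = Add(Pow(M, 2), -1) = Add(-1, Pow(M, 2)))
Pow(Add(Function('H')(Function('q')(5)), -38), 2) = Pow(Add(Add(-1, Pow(2, 2)), -38), 2) = Pow(Add(Add(-1, 4), -38), 2) = Pow(Add(3, -38), 2) = Pow(-35, 2) = 1225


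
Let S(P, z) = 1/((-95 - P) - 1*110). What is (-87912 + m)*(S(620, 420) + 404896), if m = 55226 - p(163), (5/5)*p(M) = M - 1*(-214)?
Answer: -3681446012179/275 ≈ -1.3387e+10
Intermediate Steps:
p(M) = 214 + M (p(M) = M - 1*(-214) = M + 214 = 214 + M)
m = 54849 (m = 55226 - (214 + 163) = 55226 - 1*377 = 55226 - 377 = 54849)
S(P, z) = 1/(-205 - P) (S(P, z) = 1/((-95 - P) - 110) = 1/(-205 - P))
(-87912 + m)*(S(620, 420) + 404896) = (-87912 + 54849)*(-1/(205 + 620) + 404896) = -33063*(-1/825 + 404896) = -33063*334039199/825 = -3681446012179/275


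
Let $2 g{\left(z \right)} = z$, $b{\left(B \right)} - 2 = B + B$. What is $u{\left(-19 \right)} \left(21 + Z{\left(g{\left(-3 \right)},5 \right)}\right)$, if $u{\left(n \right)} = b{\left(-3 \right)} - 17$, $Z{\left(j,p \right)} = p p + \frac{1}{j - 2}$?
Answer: $-960$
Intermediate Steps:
$b{\left(B \right)} = 2 + 2 B$ ($b{\left(B \right)} = 2 + \left(B + B\right) = 2 + 2 B$)
$g{\left(z \right)} = \frac{z}{2}$
$Z{\left(j,p \right)} = p^{2} + \frac{1}{-2 + j}$
$u{\left(n \right)} = -21$ ($u{\left(n \right)} = \left(2 + 2 \left(-3\right)\right) - 17 = \left(2 - 6\right) - 17 = -4 - 17 = -21$)
$u{\left(-19 \right)} \left(21 + Z{\left(g{\left(-3 \right)},5 \right)}\right) = - 21 \left(21 + \frac{1 - 2 \cdot 5^{2} + \frac{1}{2} \left(-3\right) 5^{2}}{-2 + \frac{1}{2} \left(-3\right)}\right) = - 21 \left(21 + \frac{1 - 50 - \frac{75}{2}}{-2 - \frac{3}{2}}\right) = - 21 \left(21 + \frac{1 - 50 - \frac{75}{2}}{- \frac{7}{2}}\right) = - 21 \left(21 - - \frac{173}{7}\right) = - 21 \left(21 + \frac{173}{7}\right) = \left(-21\right) \frac{320}{7} = -960$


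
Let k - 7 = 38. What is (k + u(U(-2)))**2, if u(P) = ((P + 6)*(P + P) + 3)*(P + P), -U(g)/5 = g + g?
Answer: 1744315225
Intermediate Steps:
U(g) = -10*g (U(g) = -5*(g + g) = -10*g)
u(P) = 2*P*(3 + 2*P*(6 + P)) (u(P) = ((6 + P)*(2*P) + 3)*(2*P) = (2*P*(6 + P) + 3)*(2*P) = (3 + 2*P*(6 + P))*(2*P) = 2*P*(3 + 2*P*(6 + P)))
k = 45 (k = 7 + 38 = 45)
(k + u(U(-2)))**2 = (45 + 2*(-10*(-2))*(3 + 2*(-10*(-2))**2 + 12*(-10*(-2))))**2 = (45 + 2*20*(3 + 2*20**2 + 12*20))**2 = (45 + 2*20*(3 + 2*400 + 240))**2 = (45 + 2*20*(3 + 800 + 240))**2 = (45 + 2*20*1043)**2 = (45 + 41720)**2 = 41765**2 = 1744315225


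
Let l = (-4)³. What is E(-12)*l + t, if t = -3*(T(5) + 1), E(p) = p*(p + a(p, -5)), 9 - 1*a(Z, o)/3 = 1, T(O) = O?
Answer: 9198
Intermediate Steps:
a(Z, o) = 24 (a(Z, o) = 27 - 3*1 = 27 - 3 = 24)
E(p) = p*(24 + p) (E(p) = p*(p + 24) = p*(24 + p))
t = -18 (t = -3*(5 + 1) = -3*6 = -18)
l = -64
E(-12)*l + t = -12*(24 - 12)*(-64) - 18 = -12*12*(-64) - 18 = -144*(-64) - 18 = 9216 - 18 = 9198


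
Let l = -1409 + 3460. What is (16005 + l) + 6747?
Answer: 24803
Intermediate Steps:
l = 2051
(16005 + l) + 6747 = (16005 + 2051) + 6747 = 18056 + 6747 = 24803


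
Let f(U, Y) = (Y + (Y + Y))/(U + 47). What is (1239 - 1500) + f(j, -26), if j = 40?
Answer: -7595/29 ≈ -261.90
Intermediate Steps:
f(U, Y) = 3*Y/(47 + U) (f(U, Y) = (Y + 2*Y)/(47 + U) = (3*Y)/(47 + U) = 3*Y/(47 + U))
(1239 - 1500) + f(j, -26) = (1239 - 1500) + 3*(-26)/(47 + 40) = -261 + 3*(-26)/87 = -261 + 3*(-26)*(1/87) = -261 - 26/29 = -7595/29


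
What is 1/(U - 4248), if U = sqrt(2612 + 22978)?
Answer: -708/3003319 - sqrt(25590)/18019914 ≈ -0.00024462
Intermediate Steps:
U = sqrt(25590) ≈ 159.97
1/(U - 4248) = 1/(sqrt(25590) - 4248) = 1/(-4248 + sqrt(25590))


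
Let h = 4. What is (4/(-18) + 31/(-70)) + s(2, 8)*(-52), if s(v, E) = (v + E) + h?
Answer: -459059/630 ≈ -728.67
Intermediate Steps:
s(v, E) = 4 + E + v (s(v, E) = (v + E) + 4 = (E + v) + 4 = 4 + E + v)
(4/(-18) + 31/(-70)) + s(2, 8)*(-52) = (4/(-18) + 31/(-70)) + (4 + 8 + 2)*(-52) = (4*(-1/18) + 31*(-1/70)) + 14*(-52) = (-2/9 - 31/70) - 728 = -419/630 - 728 = -459059/630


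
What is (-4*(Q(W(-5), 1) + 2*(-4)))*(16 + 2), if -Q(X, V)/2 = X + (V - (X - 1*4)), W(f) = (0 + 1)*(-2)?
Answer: 1296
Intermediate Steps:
W(f) = -2 (W(f) = 1*(-2) = -2)
Q(X, V) = -8 - 2*V (Q(X, V) = -2*(X + (V - (X - 1*4))) = -2*(X + (V - (X - 4))) = -2*(X + (V - (-4 + X))) = -2*(X + (V + (4 - X))) = -2*(X + (4 + V - X)) = -2*(4 + V) = -8 - 2*V)
(-4*(Q(W(-5), 1) + 2*(-4)))*(16 + 2) = (-4*((-8 - 2*1) + 2*(-4)))*(16 + 2) = -4*((-8 - 2) - 8)*18 = -4*(-10 - 8)*18 = -4*(-18)*18 = 72*18 = 1296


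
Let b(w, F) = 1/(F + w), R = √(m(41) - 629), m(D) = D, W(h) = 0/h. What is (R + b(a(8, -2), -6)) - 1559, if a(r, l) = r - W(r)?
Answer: -3117/2 + 14*I*√3 ≈ -1558.5 + 24.249*I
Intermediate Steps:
W(h) = 0
a(r, l) = r (a(r, l) = r - 1*0 = r + 0 = r)
R = 14*I*√3 (R = √(41 - 629) = √(-588) = 14*I*√3 ≈ 24.249*I)
(R + b(a(8, -2), -6)) - 1559 = (14*I*√3 + 1/(-6 + 8)) - 1559 = (14*I*√3 + 1/2) - 1559 = (14*I*√3 + ½) - 1559 = (½ + 14*I*√3) - 1559 = -3117/2 + 14*I*√3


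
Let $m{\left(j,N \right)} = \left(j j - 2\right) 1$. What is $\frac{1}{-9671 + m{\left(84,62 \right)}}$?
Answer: $- \frac{1}{2617} \approx -0.00038212$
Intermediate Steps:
$m{\left(j,N \right)} = -2 + j^{2}$ ($m{\left(j,N \right)} = \left(j^{2} - 2\right) 1 = \left(-2 + j^{2}\right) 1 = -2 + j^{2}$)
$\frac{1}{-9671 + m{\left(84,62 \right)}} = \frac{1}{-9671 - \left(2 - 84^{2}\right)} = \frac{1}{-9671 + \left(-2 + 7056\right)} = \frac{1}{-9671 + 7054} = \frac{1}{-2617} = - \frac{1}{2617}$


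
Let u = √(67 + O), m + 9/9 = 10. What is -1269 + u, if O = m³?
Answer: -1269 + 2*√199 ≈ -1240.8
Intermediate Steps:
m = 9 (m = -1 + 10 = 9)
O = 729 (O = 9³ = 729)
u = 2*√199 (u = √(67 + 729) = √796 = 2*√199 ≈ 28.213)
-1269 + u = -1269 + 2*√199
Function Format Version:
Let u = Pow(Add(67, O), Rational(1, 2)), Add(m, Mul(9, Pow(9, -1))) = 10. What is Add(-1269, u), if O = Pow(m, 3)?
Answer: Add(-1269, Mul(2, Pow(199, Rational(1, 2)))) ≈ -1240.8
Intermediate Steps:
m = 9 (m = Add(-1, 10) = 9)
O = 729 (O = Pow(9, 3) = 729)
u = Mul(2, Pow(199, Rational(1, 2))) (u = Pow(Add(67, 729), Rational(1, 2)) = Pow(796, Rational(1, 2)) = Mul(2, Pow(199, Rational(1, 2))) ≈ 28.213)
Add(-1269, u) = Add(-1269, Mul(2, Pow(199, Rational(1, 2))))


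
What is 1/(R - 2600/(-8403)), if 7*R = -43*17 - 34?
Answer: -58821/6410095 ≈ -0.0091763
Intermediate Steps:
R = -765/7 (R = (-43*17 - 34)/7 = (-731 - 34)/7 = (1/7)*(-765) = -765/7 ≈ -109.29)
1/(R - 2600/(-8403)) = 1/(-765/7 - 2600/(-8403)) = 1/(-765/7 - 2600*(-1/8403)) = 1/(-765/7 + 2600/8403) = 1/(-6410095/58821) = -58821/6410095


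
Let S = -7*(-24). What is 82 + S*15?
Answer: 2602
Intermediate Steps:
S = 168
82 + S*15 = 82 + 168*15 = 82 + 2520 = 2602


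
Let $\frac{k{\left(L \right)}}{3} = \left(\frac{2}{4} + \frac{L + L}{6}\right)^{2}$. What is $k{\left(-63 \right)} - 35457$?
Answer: $- \frac{136785}{4} \approx -34196.0$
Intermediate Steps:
$k{\left(L \right)} = 3 \left(\frac{1}{2} + \frac{L}{3}\right)^{2}$ ($k{\left(L \right)} = 3 \left(\frac{2}{4} + \frac{L + L}{6}\right)^{2} = 3 \left(2 \cdot \frac{1}{4} + 2 L \frac{1}{6}\right)^{2} = 3 \left(\frac{1}{2} + \frac{L}{3}\right)^{2}$)
$k{\left(-63 \right)} - 35457 = \frac{\left(3 + 2 \left(-63\right)\right)^{2}}{12} - 35457 = \frac{\left(3 - 126\right)^{2}}{12} - 35457 = \frac{\left(-123\right)^{2}}{12} - 35457 = \frac{1}{12} \cdot 15129 - 35457 = \frac{5043}{4} - 35457 = - \frac{136785}{4}$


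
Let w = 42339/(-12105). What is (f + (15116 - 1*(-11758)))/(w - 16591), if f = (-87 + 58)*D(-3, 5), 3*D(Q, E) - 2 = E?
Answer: -108163555/66958798 ≈ -1.6154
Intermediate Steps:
D(Q, E) = 2/3 + E/3
f = -203/3 (f = (-87 + 58)*(2/3 + (1/3)*5) = -29*(2/3 + 5/3) = -29*7/3 = -203/3 ≈ -67.667)
w = -14113/4035 (w = 42339*(-1/12105) = -14113/4035 ≈ -3.4976)
(f + (15116 - 1*(-11758)))/(w - 16591) = (-203/3 + (15116 - 1*(-11758)))/(-14113/4035 - 16591) = (-203/3 + (15116 + 11758))/(-66958798/4035) = (-203/3 + 26874)*(-4035/66958798) = (80419/3)*(-4035/66958798) = -108163555/66958798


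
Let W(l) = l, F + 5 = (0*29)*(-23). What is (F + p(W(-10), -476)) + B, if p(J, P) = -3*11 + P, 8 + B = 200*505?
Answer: 100478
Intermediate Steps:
B = 100992 (B = -8 + 200*505 = -8 + 101000 = 100992)
F = -5 (F = -5 + (0*29)*(-23) = -5 + 0*(-23) = -5 + 0 = -5)
p(J, P) = -33 + P
(F + p(W(-10), -476)) + B = (-5 + (-33 - 476)) + 100992 = (-5 - 509) + 100992 = -514 + 100992 = 100478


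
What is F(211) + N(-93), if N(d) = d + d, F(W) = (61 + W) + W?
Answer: 297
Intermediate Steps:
F(W) = 61 + 2*W
N(d) = 2*d
F(211) + N(-93) = (61 + 2*211) + 2*(-93) = (61 + 422) - 186 = 483 - 186 = 297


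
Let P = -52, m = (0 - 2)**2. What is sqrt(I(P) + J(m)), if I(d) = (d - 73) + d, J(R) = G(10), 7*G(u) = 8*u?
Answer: I*sqrt(8113)/7 ≈ 12.867*I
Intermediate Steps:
G(u) = 8*u/7 (G(u) = (8*u)/7 = 8*u/7)
m = 4 (m = (-2)**2 = 4)
J(R) = 80/7 (J(R) = (8/7)*10 = 80/7)
I(d) = -73 + 2*d (I(d) = (-73 + d) + d = -73 + 2*d)
sqrt(I(P) + J(m)) = sqrt((-73 + 2*(-52)) + 80/7) = sqrt((-73 - 104) + 80/7) = sqrt(-177 + 80/7) = sqrt(-1159/7) = I*sqrt(8113)/7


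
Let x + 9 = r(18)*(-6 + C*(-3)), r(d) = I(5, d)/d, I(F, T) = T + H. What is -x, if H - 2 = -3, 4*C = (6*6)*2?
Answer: 197/3 ≈ 65.667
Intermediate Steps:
C = 18 (C = ((6*6)*2)/4 = (36*2)/4 = (¼)*72 = 18)
H = -1 (H = 2 - 3 = -1)
I(F, T) = -1 + T (I(F, T) = T - 1 = -1 + T)
r(d) = (-1 + d)/d
x = -197/3 (x = -9 + ((-1 + 18)/18)*(-6 + 18*(-3)) = -9 + ((1/18)*17)*(-6 - 54) = -9 + (17/18)*(-60) = -9 - 170/3 = -197/3 ≈ -65.667)
-x = -1*(-197/3) = 197/3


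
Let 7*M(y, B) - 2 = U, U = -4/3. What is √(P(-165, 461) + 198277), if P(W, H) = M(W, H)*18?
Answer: √9715657/7 ≈ 445.29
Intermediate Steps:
U = -4/3 (U = -4*⅓ = -4/3 ≈ -1.3333)
M(y, B) = 2/21 (M(y, B) = 2/7 + (⅐)*(-4/3) = 2/7 - 4/21 = 2/21)
P(W, H) = 12/7 (P(W, H) = (2/21)*18 = 12/7)
√(P(-165, 461) + 198277) = √(12/7 + 198277) = √(1387951/7) = √9715657/7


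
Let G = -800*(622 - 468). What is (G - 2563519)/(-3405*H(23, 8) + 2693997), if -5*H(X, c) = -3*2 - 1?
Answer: -895573/896410 ≈ -0.99907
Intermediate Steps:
H(X, c) = 7/5 (H(X, c) = -(-3*2 - 1)/5 = -(-6 - 1)/5 = -⅕*(-7) = 7/5)
G = -123200 (G = -800*154 = -123200)
(G - 2563519)/(-3405*H(23, 8) + 2693997) = (-123200 - 2563519)/(-3405*7/5 + 2693997) = -2686719/(-4767 + 2693997) = -2686719/2689230 = -2686719*1/2689230 = -895573/896410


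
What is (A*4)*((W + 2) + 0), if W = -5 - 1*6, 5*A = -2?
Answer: 72/5 ≈ 14.400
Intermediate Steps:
A = -⅖ (A = (⅕)*(-2) = -⅖ ≈ -0.40000)
W = -11 (W = -5 - 6 = -11)
(A*4)*((W + 2) + 0) = (-⅖*4)*((-11 + 2) + 0) = -8*(-9 + 0)/5 = -8/5*(-9) = 72/5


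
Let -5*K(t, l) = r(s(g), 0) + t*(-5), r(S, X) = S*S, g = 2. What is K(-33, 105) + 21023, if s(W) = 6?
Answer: 104914/5 ≈ 20983.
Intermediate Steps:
r(S, X) = S²
K(t, l) = -36/5 + t (K(t, l) = -(6² + t*(-5))/5 = -(36 - 5*t)/5 = -36/5 + t)
K(-33, 105) + 21023 = (-36/5 - 33) + 21023 = -201/5 + 21023 = 104914/5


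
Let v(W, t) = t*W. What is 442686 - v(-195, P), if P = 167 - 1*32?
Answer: 469011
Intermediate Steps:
P = 135 (P = 167 - 32 = 135)
v(W, t) = W*t
442686 - v(-195, P) = 442686 - (-195)*135 = 442686 - 1*(-26325) = 442686 + 26325 = 469011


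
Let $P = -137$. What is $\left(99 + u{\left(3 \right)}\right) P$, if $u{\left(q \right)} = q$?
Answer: $-13974$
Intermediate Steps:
$\left(99 + u{\left(3 \right)}\right) P = \left(99 + 3\right) \left(-137\right) = 102 \left(-137\right) = -13974$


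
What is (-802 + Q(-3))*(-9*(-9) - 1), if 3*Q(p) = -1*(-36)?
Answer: -63200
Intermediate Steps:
Q(p) = 12 (Q(p) = (-1*(-36))/3 = (⅓)*36 = 12)
(-802 + Q(-3))*(-9*(-9) - 1) = (-802 + 12)*(-9*(-9) - 1) = -790*(81 - 1) = -790*80 = -63200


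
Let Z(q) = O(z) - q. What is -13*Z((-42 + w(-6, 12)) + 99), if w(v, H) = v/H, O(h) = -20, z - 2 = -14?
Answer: 1989/2 ≈ 994.50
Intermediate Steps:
z = -12 (z = 2 - 14 = -12)
Z(q) = -20 - q
-13*Z((-42 + w(-6, 12)) + 99) = -13*(-20 - ((-42 - 6/12) + 99)) = -13*(-20 - ((-42 - 6*1/12) + 99)) = -13*(-20 - ((-42 - ½) + 99)) = -13*(-20 - (-85/2 + 99)) = -13*(-20 - 1*113/2) = -13*(-20 - 113/2) = -13*(-153/2) = 1989/2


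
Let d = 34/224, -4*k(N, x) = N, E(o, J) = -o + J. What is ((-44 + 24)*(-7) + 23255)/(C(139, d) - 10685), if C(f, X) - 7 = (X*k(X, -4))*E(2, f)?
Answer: -1173867520/535818921 ≈ -2.1908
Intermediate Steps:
E(o, J) = J - o
k(N, x) = -N/4
d = 17/112 (d = 34*(1/224) = 17/112 ≈ 0.15179)
C(f, X) = 7 - X**2*(-2 + f)/4 (C(f, X) = 7 + (X*(-X/4))*(f - 1*2) = 7 + (-X**2/4)*(f - 2) = 7 + (-X**2/4)*(-2 + f) = 7 - X**2*(-2 + f)/4)
((-44 + 24)*(-7) + 23255)/(C(139, d) - 10685) = ((-44 + 24)*(-7) + 23255)/((7 + (17/112)**2*(2 - 1*139)/4) - 10685) = (-20*(-7) + 23255)/((7 + (1/4)*(289/12544)*(2 - 139)) - 10685) = (140 + 23255)/((7 + (1/4)*(289/12544)*(-137)) - 10685) = 23395/((7 - 39593/50176) - 10685) = 23395/(311639/50176 - 10685) = 23395/(-535818921/50176) = 23395*(-50176/535818921) = -1173867520/535818921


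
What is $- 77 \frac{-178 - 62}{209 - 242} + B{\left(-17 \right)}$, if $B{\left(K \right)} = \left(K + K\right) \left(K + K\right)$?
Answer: $596$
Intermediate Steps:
$B{\left(K \right)} = 4 K^{2}$ ($B{\left(K \right)} = 2 K 2 K = 4 K^{2}$)
$- 77 \frac{-178 - 62}{209 - 242} + B{\left(-17 \right)} = - 77 \frac{-178 - 62}{209 - 242} + 4 \left(-17\right)^{2} = - 77 \left(- \frac{240}{-33}\right) + 4 \cdot 289 = - 77 \left(\left(-240\right) \left(- \frac{1}{33}\right)\right) + 1156 = \left(-77\right) \frac{80}{11} + 1156 = -560 + 1156 = 596$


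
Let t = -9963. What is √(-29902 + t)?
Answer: I*√39865 ≈ 199.66*I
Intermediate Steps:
√(-29902 + t) = √(-29902 - 9963) = √(-39865) = I*√39865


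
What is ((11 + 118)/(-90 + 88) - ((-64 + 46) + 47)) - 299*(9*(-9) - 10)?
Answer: 54231/2 ≈ 27116.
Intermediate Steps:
((11 + 118)/(-90 + 88) - ((-64 + 46) + 47)) - 299*(9*(-9) - 10) = (129/(-2) - (-18 + 47)) - 299*(-81 - 10) = (129*(-½) - 1*29) - 299*(-91) = (-129/2 - 29) + 27209 = -187/2 + 27209 = 54231/2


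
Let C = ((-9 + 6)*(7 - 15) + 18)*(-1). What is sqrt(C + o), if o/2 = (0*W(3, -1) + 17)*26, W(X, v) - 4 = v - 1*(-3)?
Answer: sqrt(842) ≈ 29.017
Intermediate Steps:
W(X, v) = 7 + v (W(X, v) = 4 + (v - 1*(-3)) = 4 + (v + 3) = 4 + (3 + v) = 7 + v)
C = -42 (C = (-3*(-8) + 18)*(-1) = (24 + 18)*(-1) = 42*(-1) = -42)
o = 884 (o = 2*((0*(7 - 1) + 17)*26) = 2*((0*6 + 17)*26) = 2*((0 + 17)*26) = 2*(17*26) = 2*442 = 884)
sqrt(C + o) = sqrt(-42 + 884) = sqrt(842)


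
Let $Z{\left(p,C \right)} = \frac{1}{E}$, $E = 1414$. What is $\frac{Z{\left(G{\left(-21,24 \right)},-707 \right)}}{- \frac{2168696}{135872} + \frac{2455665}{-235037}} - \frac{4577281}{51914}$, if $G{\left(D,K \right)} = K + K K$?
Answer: $- \frac{307076321415342159}{3482756533457222} \approx -88.171$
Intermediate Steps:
$G{\left(D,K \right)} = K + K^{2}$
$Z{\left(p,C \right)} = \frac{1}{1414}$
$\frac{Z{\left(G{\left(-21,24 \right)},-707 \right)}}{- \frac{2168696}{135872} + \frac{2455665}{-235037}} - \frac{4577281}{51914} = \frac{1}{1414 \left(- \frac{2168696}{135872} + \frac{2455665}{-235037}\right)} - \frac{4577281}{51914} = \frac{1}{1414 \left(\left(-2168696\right) \frac{1}{135872} + 2455665 \left(- \frac{1}{235037}\right)\right)} - \frac{4577281}{51914} = \frac{1}{1414 \left(- \frac{271087}{16984} - \frac{2455665}{235037}\right)} - \frac{4577281}{51914} = \frac{1}{1414 \left(- \frac{9583862689}{362897128}\right)} - \frac{4577281}{51914} = \frac{1}{1414} \left(- \frac{362897128}{9583862689}\right) - \frac{4577281}{51914} = - \frac{181448564}{6775790921123} - \frac{4577281}{51914} = - \frac{307076321415342159}{3482756533457222}$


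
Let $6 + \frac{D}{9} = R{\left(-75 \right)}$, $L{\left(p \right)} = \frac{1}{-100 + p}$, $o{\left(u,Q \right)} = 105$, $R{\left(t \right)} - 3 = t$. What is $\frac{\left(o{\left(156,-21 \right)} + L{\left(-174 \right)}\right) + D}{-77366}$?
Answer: $\frac{163579}{21198284} \approx 0.0077166$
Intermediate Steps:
$R{\left(t \right)} = 3 + t$
$D = -702$ ($D = -54 + 9 \left(3 - 75\right) = -54 + 9 \left(-72\right) = -54 - 648 = -702$)
$\frac{\left(o{\left(156,-21 \right)} + L{\left(-174 \right)}\right) + D}{-77366} = \frac{\left(105 + \frac{1}{-100 - 174}\right) - 702}{-77366} = \left(\left(105 + \frac{1}{-274}\right) - 702\right) \left(- \frac{1}{77366}\right) = \left(\left(105 - \frac{1}{274}\right) - 702\right) \left(- \frac{1}{77366}\right) = \left(\frac{28769}{274} - 702\right) \left(- \frac{1}{77366}\right) = \left(- \frac{163579}{274}\right) \left(- \frac{1}{77366}\right) = \frac{163579}{21198284}$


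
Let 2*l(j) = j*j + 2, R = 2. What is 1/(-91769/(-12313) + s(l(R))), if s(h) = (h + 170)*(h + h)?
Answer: 12313/12872663 ≈ 0.00095652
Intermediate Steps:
l(j) = 1 + j²/2 (l(j) = (j*j + 2)/2 = (j² + 2)/2 = (2 + j²)/2 = 1 + j²/2)
s(h) = 2*h*(170 + h) (s(h) = (170 + h)*(2*h) = 2*h*(170 + h))
1/(-91769/(-12313) + s(l(R))) = 1/(-91769/(-12313) + 2*(1 + (½)*2²)*(170 + (1 + (½)*2²))) = 1/(-91769*(-1/12313) + 2*(1 + (½)*4)*(170 + (1 + (½)*4))) = 1/(91769/12313 + 2*(1 + 2)*(170 + (1 + 2))) = 1/(91769/12313 + 2*3*(170 + 3)) = 1/(91769/12313 + 2*3*173) = 1/(91769/12313 + 1038) = 1/(12872663/12313) = 12313/12872663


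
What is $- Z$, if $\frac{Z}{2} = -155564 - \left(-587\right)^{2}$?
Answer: $1000266$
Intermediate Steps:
$Z = -1000266$ ($Z = 2 \left(-155564 - \left(-587\right)^{2}\right) = 2 \left(-155564 - 344569\right) = 2 \left(-500133\right) = -1000266$)
$- Z = \left(-1\right) \left(-1000266\right) = 1000266$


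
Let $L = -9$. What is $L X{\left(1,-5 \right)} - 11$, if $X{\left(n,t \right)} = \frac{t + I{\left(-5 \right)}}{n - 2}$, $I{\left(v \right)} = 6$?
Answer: $-2$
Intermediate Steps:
$X{\left(n,t \right)} = \frac{6 + t}{-2 + n}$ ($X{\left(n,t \right)} = \frac{t + 6}{n - 2} = \frac{6 + t}{-2 + n}$)
$L X{\left(1,-5 \right)} - 11 = - 9 \frac{6 - 5}{-2 + 1} - 11 = - 9 \frac{1}{-1} \cdot 1 - 11 = - 9 \left(\left(-1\right) 1\right) - 11 = \left(-9\right) \left(-1\right) - 11 = 9 - 11 = -2$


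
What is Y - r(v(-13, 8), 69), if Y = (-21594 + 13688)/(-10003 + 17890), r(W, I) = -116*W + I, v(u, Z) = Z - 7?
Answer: 362783/7887 ≈ 45.998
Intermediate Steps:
v(u, Z) = -7 + Z
r(W, I) = I - 116*W
Y = -7906/7887 ≈ -1.0024
Y - r(v(-13, 8), 69) = -7906/7887 - (69 - 116*(-7 + 8)) = -7906/7887 - (69 - 116*1) = -7906/7887 - (69 - 116) = -7906/7887 - 1*(-47) = -7906/7887 + 47 = 362783/7887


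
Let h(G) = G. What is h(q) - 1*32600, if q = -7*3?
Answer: -32621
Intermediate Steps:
q = -21
h(q) - 1*32600 = -21 - 1*32600 = -21 - 32600 = -32621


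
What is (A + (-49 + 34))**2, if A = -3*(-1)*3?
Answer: 36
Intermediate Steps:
A = 9 (A = 3*3 = 9)
(A + (-49 + 34))**2 = (9 + (-49 + 34))**2 = (9 - 15)**2 = (-6)**2 = 36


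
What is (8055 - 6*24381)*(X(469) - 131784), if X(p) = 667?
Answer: 18124434027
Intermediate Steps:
(8055 - 6*24381)*(X(469) - 131784) = (8055 - 6*24381)*(667 - 131784) = (8055 - 146286)*(-131117) = -138231*(-131117) = 18124434027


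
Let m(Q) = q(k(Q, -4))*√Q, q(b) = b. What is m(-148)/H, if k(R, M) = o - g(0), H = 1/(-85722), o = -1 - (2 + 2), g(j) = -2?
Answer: 514332*I*√37 ≈ 3.1286e+6*I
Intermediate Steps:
o = -5 (o = -1 - 1*4 = -1 - 4 = -5)
H = -1/85722 ≈ -1.1666e-5
k(R, M) = -3 (k(R, M) = -5 - 1*(-2) = -5 + 2 = -3)
m(Q) = -3*√Q
m(-148)/H = (-6*I*√37)/(-1/85722) = -6*I*√37*(-85722) = 514332*I*√37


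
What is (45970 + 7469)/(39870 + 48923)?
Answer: 53439/88793 ≈ 0.60184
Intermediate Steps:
(45970 + 7469)/(39870 + 48923) = 53439/88793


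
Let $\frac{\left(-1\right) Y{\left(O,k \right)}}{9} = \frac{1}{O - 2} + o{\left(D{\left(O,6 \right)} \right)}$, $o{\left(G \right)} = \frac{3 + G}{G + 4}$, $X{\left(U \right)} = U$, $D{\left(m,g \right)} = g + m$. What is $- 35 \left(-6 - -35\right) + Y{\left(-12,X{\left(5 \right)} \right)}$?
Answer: $- \frac{7195}{7} \approx -1027.9$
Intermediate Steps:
$o{\left(G \right)} = \frac{3 + G}{4 + G}$
$Y{\left(O,k \right)} = - \frac{9}{-2 + O} - \frac{9 \left(9 + O\right)}{10 + O}$ ($Y{\left(O,k \right)} = - 9 \left(\frac{1}{O - 2} + \frac{3 + \left(6 + O\right)}{4 + \left(6 + O\right)}\right) = - 9 \left(\frac{1}{-2 + O} + \frac{9 + O}{10 + O}\right) = - \frac{9}{-2 + O} - \frac{9 \left(9 + O\right)}{10 + O}$)
$- 35 \left(-6 - -35\right) + Y{\left(-12,X{\left(5 \right)} \right)} = - 35 \left(-6 - -35\right) + \frac{9 \left(8 - 12 - - 12 \left(9 - 12\right)\right)}{\left(-2 - 12\right) \left(10 - 12\right)} = - 35 \left(-6 + 35\right) + \frac{9 \left(8 - 12 - \left(-12\right) \left(-3\right)\right)}{\left(-14\right) \left(-2\right)} = \left(-35\right) 29 + 9 \left(- \frac{1}{14}\right) \left(- \frac{1}{2}\right) \left(8 - 12 - 36\right) = -1015 + 9 \left(- \frac{1}{14}\right) \left(- \frac{1}{2}\right) \left(-40\right) = -1015 - \frac{90}{7} = - \frac{7195}{7}$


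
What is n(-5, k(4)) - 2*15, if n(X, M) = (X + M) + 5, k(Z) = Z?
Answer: -26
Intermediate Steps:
n(X, M) = 5 + M + X (n(X, M) = (M + X) + 5 = 5 + M + X)
n(-5, k(4)) - 2*15 = (5 + 4 - 5) - 2*15 = 4 - 30 = -26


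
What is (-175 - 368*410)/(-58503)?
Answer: 151055/58503 ≈ 2.5820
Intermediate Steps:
(-175 - 368*410)/(-58503) = (-175 - 150880)*(-1/58503) = -151055*(-1/58503) = 151055/58503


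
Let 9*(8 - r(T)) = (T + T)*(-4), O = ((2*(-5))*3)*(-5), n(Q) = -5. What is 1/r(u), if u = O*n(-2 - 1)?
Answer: -3/1976 ≈ -0.0015182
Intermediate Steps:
O = 150 (O = -10*3*(-5) = -30*(-5) = 150)
u = -750 (u = 150*(-5) = -750)
r(T) = 8 + 8*T/9 (r(T) = 8 - (T + T)*(-4)/9 = 8 - 2*T*(-4)/9 = 8 - (-8)*T/9 = 8 + 8*T/9)
1/r(u) = 1/(8 + (8/9)*(-750)) = 1/(8 - 2000/3) = 1/(-1976/3) = -3/1976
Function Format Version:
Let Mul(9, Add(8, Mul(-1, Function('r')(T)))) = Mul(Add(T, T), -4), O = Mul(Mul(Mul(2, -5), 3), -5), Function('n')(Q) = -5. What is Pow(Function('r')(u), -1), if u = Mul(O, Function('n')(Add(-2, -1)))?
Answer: Rational(-3, 1976) ≈ -0.0015182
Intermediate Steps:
O = 150 (O = Mul(Mul(-10, 3), -5) = Mul(-30, -5) = 150)
u = -750 (u = Mul(150, -5) = -750)
Function('r')(T) = Add(8, Mul(Rational(8, 9), T)) (Function('r')(T) = Add(8, Mul(Rational(-1, 9), Mul(Add(T, T), -4))) = Add(8, Mul(Rational(-1, 9), Mul(Mul(2, T), -4))) = Add(8, Mul(Rational(-1, 9), Mul(-8, T))) = Add(8, Mul(Rational(8, 9), T)))
Pow(Function('r')(u), -1) = Pow(Add(8, Mul(Rational(8, 9), -750)), -1) = Pow(Add(8, Rational(-2000, 3)), -1) = Pow(Rational(-1976, 3), -1) = Rational(-3, 1976)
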